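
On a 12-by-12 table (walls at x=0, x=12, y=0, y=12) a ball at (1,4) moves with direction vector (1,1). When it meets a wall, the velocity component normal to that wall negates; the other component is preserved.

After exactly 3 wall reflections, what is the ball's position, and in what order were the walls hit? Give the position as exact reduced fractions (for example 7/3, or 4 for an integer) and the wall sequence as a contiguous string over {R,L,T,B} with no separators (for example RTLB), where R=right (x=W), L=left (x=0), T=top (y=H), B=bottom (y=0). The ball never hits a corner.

Final position: (3,0)
Wall sequence: TRB

1. t=8 → T at (9,12); v=(1,-1)
2. t=3 → R at (12,9); v=(-1,-1)
3. t=9 → B at (3,0); v=(-1,1)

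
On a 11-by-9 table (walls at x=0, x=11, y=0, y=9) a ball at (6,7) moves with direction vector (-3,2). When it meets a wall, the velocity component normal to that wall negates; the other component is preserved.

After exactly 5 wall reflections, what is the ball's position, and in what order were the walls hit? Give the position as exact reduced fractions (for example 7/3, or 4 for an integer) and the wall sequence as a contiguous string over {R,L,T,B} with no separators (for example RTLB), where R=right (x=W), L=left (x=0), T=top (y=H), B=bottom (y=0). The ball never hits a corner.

Final position: (0,23/3)
Wall sequence: TLBRL

1. t=1 → T at (3,9); v=(-3,-2)
2. t=1 → L at (0,7); v=(3,-2)
3. t=7/2 → B at (21/2,0); v=(3,2)
4. t=1/6 → R at (11,1/3); v=(-3,2)
5. t=11/3 → L at (0,23/3); v=(3,2)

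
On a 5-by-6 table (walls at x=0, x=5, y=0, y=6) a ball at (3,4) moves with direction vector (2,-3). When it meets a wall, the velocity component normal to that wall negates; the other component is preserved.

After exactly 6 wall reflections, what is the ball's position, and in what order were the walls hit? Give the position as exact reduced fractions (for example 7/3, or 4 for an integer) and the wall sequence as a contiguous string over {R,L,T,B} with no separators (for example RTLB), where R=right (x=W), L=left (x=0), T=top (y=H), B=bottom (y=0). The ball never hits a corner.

Final position: (5,2)
Wall sequence: RBTLBR

1. t=1 → R at (5,1); v=(-2,-3)
2. t=1/3 → B at (13/3,0); v=(-2,3)
3. t=2 → T at (1/3,6); v=(-2,-3)
4. t=1/6 → L at (0,11/2); v=(2,-3)
5. t=11/6 → B at (11/3,0); v=(2,3)
6. t=2/3 → R at (5,2); v=(-2,3)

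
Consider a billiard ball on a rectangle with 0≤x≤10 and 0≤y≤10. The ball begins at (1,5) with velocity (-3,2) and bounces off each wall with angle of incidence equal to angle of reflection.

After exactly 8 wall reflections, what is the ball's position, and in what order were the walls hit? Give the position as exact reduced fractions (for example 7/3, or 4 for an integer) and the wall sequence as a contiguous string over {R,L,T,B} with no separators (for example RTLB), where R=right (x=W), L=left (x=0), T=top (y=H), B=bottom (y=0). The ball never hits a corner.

Final position: (0,23/3)
Wall sequence: LTRLBRTL

1. t=1/3 → L at (0,17/3); v=(3,2)
2. t=13/6 → T at (13/2,10); v=(3,-2)
3. t=7/6 → R at (10,23/3); v=(-3,-2)
4. t=10/3 → L at (0,1); v=(3,-2)
5. t=1/2 → B at (3/2,0); v=(3,2)
6. t=17/6 → R at (10,17/3); v=(-3,2)
7. t=13/6 → T at (7/2,10); v=(-3,-2)
8. t=7/6 → L at (0,23/3); v=(3,-2)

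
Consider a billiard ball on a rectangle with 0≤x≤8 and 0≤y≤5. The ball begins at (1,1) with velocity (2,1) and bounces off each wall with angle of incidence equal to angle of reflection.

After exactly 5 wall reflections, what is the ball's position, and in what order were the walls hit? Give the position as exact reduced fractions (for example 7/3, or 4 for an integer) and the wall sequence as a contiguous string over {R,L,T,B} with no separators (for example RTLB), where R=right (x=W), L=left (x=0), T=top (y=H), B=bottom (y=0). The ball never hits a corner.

Final position: (8,5/2)
Wall sequence: RTLBR

1. t=7/2 → R at (8,9/2); v=(-2,1)
2. t=1/2 → T at (7,5); v=(-2,-1)
3. t=7/2 → L at (0,3/2); v=(2,-1)
4. t=3/2 → B at (3,0); v=(2,1)
5. t=5/2 → R at (8,5/2); v=(-2,1)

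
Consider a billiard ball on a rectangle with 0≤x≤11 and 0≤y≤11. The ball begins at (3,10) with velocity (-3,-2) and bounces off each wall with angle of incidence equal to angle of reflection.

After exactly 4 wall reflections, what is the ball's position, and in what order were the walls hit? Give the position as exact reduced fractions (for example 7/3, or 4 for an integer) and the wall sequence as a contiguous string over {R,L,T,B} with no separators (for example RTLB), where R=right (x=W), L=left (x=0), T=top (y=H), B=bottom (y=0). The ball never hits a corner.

Final position: (0,20/3)
Wall sequence: LRBL

1. t=1 → L at (0,8); v=(3,-2)
2. t=11/3 → R at (11,2/3); v=(-3,-2)
3. t=1/3 → B at (10,0); v=(-3,2)
4. t=10/3 → L at (0,20/3); v=(3,2)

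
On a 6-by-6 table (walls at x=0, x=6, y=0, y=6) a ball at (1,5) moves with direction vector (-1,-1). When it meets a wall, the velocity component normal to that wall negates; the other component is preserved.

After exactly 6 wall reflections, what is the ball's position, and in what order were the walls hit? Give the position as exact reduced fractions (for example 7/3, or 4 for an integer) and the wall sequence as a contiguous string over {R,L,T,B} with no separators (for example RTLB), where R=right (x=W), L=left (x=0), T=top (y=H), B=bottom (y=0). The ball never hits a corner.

1. t=1 → L at (0,4); v=(1,-1)
2. t=4 → B at (4,0); v=(1,1)
3. t=2 → R at (6,2); v=(-1,1)
4. t=4 → T at (2,6); v=(-1,-1)
5. t=2 → L at (0,4); v=(1,-1)
6. t=4 → B at (4,0); v=(1,1)

Final position: (4,0)
Wall sequence: LBRTLB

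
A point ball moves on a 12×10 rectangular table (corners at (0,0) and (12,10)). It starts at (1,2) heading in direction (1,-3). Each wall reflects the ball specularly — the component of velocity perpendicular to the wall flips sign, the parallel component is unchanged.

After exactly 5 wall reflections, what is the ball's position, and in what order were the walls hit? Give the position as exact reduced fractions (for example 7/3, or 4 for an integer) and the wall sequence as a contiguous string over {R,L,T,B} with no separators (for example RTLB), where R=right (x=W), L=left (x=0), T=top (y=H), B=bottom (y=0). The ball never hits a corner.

Final position: (12,9)
Wall sequence: BTBTR

1. t=2/3 → B at (5/3,0); v=(1,3)
2. t=10/3 → T at (5,10); v=(1,-3)
3. t=10/3 → B at (25/3,0); v=(1,3)
4. t=10/3 → T at (35/3,10); v=(1,-3)
5. t=1/3 → R at (12,9); v=(-1,-3)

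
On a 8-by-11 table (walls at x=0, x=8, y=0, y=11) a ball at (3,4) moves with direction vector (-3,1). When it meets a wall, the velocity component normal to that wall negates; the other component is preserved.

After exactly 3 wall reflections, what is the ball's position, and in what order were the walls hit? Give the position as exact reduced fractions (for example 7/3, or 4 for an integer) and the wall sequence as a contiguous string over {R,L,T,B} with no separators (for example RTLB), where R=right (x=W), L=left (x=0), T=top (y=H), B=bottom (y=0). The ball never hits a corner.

1. t=1 → L at (0,5); v=(3,1)
2. t=8/3 → R at (8,23/3); v=(-3,1)
3. t=8/3 → L at (0,31/3); v=(3,1)

Final position: (0,31/3)
Wall sequence: LRL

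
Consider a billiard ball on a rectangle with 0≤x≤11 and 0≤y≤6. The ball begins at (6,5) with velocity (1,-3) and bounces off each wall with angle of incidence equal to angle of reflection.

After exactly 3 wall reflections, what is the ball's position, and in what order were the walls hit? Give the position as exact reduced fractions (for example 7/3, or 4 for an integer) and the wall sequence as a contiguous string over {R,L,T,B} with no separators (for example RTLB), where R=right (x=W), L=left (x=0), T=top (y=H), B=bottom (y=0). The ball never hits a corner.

1. t=5/3 → B at (23/3,0); v=(1,3)
2. t=2 → T at (29/3,6); v=(1,-3)
3. t=4/3 → R at (11,2); v=(-1,-3)

Final position: (11,2)
Wall sequence: BTR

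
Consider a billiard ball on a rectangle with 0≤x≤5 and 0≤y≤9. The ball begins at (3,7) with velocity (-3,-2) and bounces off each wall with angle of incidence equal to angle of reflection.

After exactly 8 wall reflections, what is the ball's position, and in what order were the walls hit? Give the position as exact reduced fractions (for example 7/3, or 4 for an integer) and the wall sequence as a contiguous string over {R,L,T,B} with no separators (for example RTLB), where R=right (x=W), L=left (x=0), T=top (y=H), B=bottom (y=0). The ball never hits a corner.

Final position: (5,19/3)
Wall sequence: LRBLRLTR

1. t=1 → L at (0,5); v=(3,-2)
2. t=5/3 → R at (5,5/3); v=(-3,-2)
3. t=5/6 → B at (5/2,0); v=(-3,2)
4. t=5/6 → L at (0,5/3); v=(3,2)
5. t=5/3 → R at (5,5); v=(-3,2)
6. t=5/3 → L at (0,25/3); v=(3,2)
7. t=1/3 → T at (1,9); v=(3,-2)
8. t=4/3 → R at (5,19/3); v=(-3,-2)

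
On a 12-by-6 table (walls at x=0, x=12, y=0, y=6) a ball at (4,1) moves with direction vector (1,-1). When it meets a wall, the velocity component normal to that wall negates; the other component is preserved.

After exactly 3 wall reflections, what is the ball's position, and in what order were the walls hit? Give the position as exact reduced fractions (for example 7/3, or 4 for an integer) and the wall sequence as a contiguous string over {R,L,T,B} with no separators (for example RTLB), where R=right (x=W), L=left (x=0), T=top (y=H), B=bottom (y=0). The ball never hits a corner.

1. t=1 → B at (5,0); v=(1,1)
2. t=6 → T at (11,6); v=(1,-1)
3. t=1 → R at (12,5); v=(-1,-1)

Final position: (12,5)
Wall sequence: BTR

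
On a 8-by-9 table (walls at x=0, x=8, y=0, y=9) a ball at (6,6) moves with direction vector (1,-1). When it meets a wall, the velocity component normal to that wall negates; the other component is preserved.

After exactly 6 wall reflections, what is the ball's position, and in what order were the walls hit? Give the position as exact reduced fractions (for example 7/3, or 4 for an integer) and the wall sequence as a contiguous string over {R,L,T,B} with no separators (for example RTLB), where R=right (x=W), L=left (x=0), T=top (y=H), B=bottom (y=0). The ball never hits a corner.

Final position: (2,0)
Wall sequence: RBLTRB

1. t=2 → R at (8,4); v=(-1,-1)
2. t=4 → B at (4,0); v=(-1,1)
3. t=4 → L at (0,4); v=(1,1)
4. t=5 → T at (5,9); v=(1,-1)
5. t=3 → R at (8,6); v=(-1,-1)
6. t=6 → B at (2,0); v=(-1,1)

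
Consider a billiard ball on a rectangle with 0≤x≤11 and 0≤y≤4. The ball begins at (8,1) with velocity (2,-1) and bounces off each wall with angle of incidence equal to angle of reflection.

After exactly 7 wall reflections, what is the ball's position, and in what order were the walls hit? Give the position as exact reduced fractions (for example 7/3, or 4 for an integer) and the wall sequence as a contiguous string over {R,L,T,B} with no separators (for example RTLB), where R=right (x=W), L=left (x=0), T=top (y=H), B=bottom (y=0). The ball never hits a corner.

Final position: (10,4)
Wall sequence: BRTLBRT

1. t=1 → B at (10,0); v=(2,1)
2. t=1/2 → R at (11,1/2); v=(-2,1)
3. t=7/2 → T at (4,4); v=(-2,-1)
4. t=2 → L at (0,2); v=(2,-1)
5. t=2 → B at (4,0); v=(2,1)
6. t=7/2 → R at (11,7/2); v=(-2,1)
7. t=1/2 → T at (10,4); v=(-2,-1)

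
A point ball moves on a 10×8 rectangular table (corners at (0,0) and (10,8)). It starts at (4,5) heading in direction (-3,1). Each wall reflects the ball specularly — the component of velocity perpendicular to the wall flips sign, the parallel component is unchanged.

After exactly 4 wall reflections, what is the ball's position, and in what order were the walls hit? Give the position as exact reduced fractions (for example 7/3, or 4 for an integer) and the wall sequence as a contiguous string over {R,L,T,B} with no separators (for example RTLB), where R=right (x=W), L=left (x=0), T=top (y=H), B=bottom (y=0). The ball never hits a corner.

1. t=4/3 → L at (0,19/3); v=(3,1)
2. t=5/3 → T at (5,8); v=(3,-1)
3. t=5/3 → R at (10,19/3); v=(-3,-1)
4. t=10/3 → L at (0,3); v=(3,-1)

Final position: (0,3)
Wall sequence: LTRL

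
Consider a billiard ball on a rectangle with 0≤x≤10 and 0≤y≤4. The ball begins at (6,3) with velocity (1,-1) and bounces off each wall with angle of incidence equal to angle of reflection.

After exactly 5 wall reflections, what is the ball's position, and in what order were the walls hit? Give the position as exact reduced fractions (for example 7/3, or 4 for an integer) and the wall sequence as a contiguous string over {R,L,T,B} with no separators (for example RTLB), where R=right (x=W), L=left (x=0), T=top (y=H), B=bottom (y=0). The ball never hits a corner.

Final position: (0,3)
Wall sequence: BRTBL

1. t=3 → B at (9,0); v=(1,1)
2. t=1 → R at (10,1); v=(-1,1)
3. t=3 → T at (7,4); v=(-1,-1)
4. t=4 → B at (3,0); v=(-1,1)
5. t=3 → L at (0,3); v=(1,1)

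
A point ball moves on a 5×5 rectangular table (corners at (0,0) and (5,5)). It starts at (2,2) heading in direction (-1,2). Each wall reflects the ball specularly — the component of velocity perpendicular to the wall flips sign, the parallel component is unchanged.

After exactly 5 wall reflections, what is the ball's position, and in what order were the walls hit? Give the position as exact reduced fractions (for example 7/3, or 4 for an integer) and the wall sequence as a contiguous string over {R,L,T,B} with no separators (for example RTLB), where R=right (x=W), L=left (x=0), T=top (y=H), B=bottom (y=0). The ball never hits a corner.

1. t=3/2 → T at (1/2,5); v=(-1,-2)
2. t=1/2 → L at (0,4); v=(1,-2)
3. t=2 → B at (2,0); v=(1,2)
4. t=5/2 → T at (9/2,5); v=(1,-2)
5. t=1/2 → R at (5,4); v=(-1,-2)

Final position: (5,4)
Wall sequence: TLBTR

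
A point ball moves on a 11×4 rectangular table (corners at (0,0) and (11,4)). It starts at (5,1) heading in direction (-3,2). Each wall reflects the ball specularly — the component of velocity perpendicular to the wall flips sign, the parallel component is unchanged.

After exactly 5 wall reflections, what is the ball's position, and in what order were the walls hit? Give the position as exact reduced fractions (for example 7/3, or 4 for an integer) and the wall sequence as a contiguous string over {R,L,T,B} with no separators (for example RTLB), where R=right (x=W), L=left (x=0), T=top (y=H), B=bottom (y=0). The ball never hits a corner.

1. t=3/2 → T at (1/2,4); v=(-3,-2)
2. t=1/6 → L at (0,11/3); v=(3,-2)
3. t=11/6 → B at (11/2,0); v=(3,2)
4. t=11/6 → R at (11,11/3); v=(-3,2)
5. t=1/6 → T at (21/2,4); v=(-3,-2)

Final position: (21/2,4)
Wall sequence: TLBRT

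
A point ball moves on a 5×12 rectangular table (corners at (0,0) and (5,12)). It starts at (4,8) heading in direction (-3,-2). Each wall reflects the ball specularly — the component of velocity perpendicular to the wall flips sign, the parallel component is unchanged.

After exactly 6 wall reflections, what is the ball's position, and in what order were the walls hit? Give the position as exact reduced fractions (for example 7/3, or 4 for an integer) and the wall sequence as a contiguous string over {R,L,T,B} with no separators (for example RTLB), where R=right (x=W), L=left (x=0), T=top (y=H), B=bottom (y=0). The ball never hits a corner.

Final position: (0,8)
Wall sequence: LRBLRL

1. t=4/3 → L at (0,16/3); v=(3,-2)
2. t=5/3 → R at (5,2); v=(-3,-2)
3. t=1 → B at (2,0); v=(-3,2)
4. t=2/3 → L at (0,4/3); v=(3,2)
5. t=5/3 → R at (5,14/3); v=(-3,2)
6. t=5/3 → L at (0,8); v=(3,2)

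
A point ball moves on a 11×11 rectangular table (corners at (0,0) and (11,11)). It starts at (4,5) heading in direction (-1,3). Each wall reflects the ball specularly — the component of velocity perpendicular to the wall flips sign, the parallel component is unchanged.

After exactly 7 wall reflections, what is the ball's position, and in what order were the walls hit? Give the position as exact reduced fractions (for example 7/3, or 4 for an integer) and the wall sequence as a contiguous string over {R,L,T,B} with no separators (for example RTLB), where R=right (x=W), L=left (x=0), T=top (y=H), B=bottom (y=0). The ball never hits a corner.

1. t=2 → T at (2,11); v=(-1,-3)
2. t=2 → L at (0,5); v=(1,-3)
3. t=5/3 → B at (5/3,0); v=(1,3)
4. t=11/3 → T at (16/3,11); v=(1,-3)
5. t=11/3 → B at (9,0); v=(1,3)
6. t=2 → R at (11,6); v=(-1,3)
7. t=5/3 → T at (28/3,11); v=(-1,-3)

Final position: (28/3,11)
Wall sequence: TLBTBRT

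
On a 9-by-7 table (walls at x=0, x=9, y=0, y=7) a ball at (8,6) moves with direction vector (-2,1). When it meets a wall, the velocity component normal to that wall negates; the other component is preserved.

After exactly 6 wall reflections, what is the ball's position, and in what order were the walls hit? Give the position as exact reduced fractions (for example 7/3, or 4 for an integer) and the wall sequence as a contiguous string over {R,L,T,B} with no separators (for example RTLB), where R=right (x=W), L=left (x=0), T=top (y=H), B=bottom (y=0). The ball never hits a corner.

1. t=1 → T at (6,7); v=(-2,-1)
2. t=3 → L at (0,4); v=(2,-1)
3. t=4 → B at (8,0); v=(2,1)
4. t=1/2 → R at (9,1/2); v=(-2,1)
5. t=9/2 → L at (0,5); v=(2,1)
6. t=2 → T at (4,7); v=(2,-1)

Final position: (4,7)
Wall sequence: TLBRLT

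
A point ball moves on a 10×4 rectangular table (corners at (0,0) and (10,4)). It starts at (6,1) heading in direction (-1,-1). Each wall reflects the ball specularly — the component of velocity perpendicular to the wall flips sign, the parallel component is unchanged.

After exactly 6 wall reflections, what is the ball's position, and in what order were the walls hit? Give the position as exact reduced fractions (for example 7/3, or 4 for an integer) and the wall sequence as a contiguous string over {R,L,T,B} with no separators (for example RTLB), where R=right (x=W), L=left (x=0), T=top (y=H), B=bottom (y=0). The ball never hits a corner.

1. t=1 → B at (5,0); v=(-1,1)
2. t=4 → T at (1,4); v=(-1,-1)
3. t=1 → L at (0,3); v=(1,-1)
4. t=3 → B at (3,0); v=(1,1)
5. t=4 → T at (7,4); v=(1,-1)
6. t=3 → R at (10,1); v=(-1,-1)

Final position: (10,1)
Wall sequence: BTLBTR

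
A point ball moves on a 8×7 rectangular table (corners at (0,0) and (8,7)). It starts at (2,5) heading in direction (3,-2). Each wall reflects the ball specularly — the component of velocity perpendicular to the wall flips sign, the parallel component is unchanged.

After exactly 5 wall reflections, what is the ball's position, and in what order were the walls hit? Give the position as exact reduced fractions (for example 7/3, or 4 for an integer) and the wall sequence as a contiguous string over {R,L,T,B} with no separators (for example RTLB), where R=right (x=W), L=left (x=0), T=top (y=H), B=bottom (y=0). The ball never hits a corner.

1. t=2 → R at (8,1); v=(-3,-2)
2. t=1/2 → B at (13/2,0); v=(-3,2)
3. t=13/6 → L at (0,13/3); v=(3,2)
4. t=4/3 → T at (4,7); v=(3,-2)
5. t=4/3 → R at (8,13/3); v=(-3,-2)

Final position: (8,13/3)
Wall sequence: RBLTR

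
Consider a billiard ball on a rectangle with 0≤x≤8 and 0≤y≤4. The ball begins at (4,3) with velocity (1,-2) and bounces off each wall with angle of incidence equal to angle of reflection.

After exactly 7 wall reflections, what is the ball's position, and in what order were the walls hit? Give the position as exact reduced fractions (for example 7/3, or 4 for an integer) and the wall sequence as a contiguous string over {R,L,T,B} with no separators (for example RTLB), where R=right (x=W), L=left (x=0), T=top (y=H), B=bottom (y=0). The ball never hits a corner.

Final position: (1/2,4)
Wall sequence: BTRBTBT

1. t=3/2 → B at (11/2,0); v=(1,2)
2. t=2 → T at (15/2,4); v=(1,-2)
3. t=1/2 → R at (8,3); v=(-1,-2)
4. t=3/2 → B at (13/2,0); v=(-1,2)
5. t=2 → T at (9/2,4); v=(-1,-2)
6. t=2 → B at (5/2,0); v=(-1,2)
7. t=2 → T at (1/2,4); v=(-1,-2)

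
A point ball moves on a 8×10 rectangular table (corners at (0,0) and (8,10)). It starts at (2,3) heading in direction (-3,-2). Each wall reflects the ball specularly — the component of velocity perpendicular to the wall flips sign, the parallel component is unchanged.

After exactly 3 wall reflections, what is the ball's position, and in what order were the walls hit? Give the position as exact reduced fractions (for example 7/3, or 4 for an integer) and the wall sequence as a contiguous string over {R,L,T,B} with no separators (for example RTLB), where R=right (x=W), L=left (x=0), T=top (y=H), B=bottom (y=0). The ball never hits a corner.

1. t=2/3 → L at (0,5/3); v=(3,-2)
2. t=5/6 → B at (5/2,0); v=(3,2)
3. t=11/6 → R at (8,11/3); v=(-3,2)

Final position: (8,11/3)
Wall sequence: LBR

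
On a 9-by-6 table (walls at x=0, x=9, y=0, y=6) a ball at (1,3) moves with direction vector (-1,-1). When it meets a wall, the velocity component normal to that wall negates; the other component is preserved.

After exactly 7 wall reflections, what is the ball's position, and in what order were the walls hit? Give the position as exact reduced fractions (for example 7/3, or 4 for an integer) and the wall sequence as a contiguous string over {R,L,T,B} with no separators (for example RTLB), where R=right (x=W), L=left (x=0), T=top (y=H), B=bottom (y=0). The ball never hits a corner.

Final position: (2,6)
Wall sequence: LBTRBLT

1. t=1 → L at (0,2); v=(1,-1)
2. t=2 → B at (2,0); v=(1,1)
3. t=6 → T at (8,6); v=(1,-1)
4. t=1 → R at (9,5); v=(-1,-1)
5. t=5 → B at (4,0); v=(-1,1)
6. t=4 → L at (0,4); v=(1,1)
7. t=2 → T at (2,6); v=(1,-1)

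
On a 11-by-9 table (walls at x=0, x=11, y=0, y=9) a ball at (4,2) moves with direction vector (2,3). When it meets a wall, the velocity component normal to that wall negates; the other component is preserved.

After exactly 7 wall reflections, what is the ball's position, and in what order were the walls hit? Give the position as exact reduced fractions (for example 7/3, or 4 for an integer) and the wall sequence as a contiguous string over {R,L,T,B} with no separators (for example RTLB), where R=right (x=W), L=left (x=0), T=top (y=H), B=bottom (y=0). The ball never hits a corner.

Final position: (32/3,9)
Wall sequence: TRBTLBT

1. t=7/3 → T at (26/3,9); v=(2,-3)
2. t=7/6 → R at (11,11/2); v=(-2,-3)
3. t=11/6 → B at (22/3,0); v=(-2,3)
4. t=3 → T at (4/3,9); v=(-2,-3)
5. t=2/3 → L at (0,7); v=(2,-3)
6. t=7/3 → B at (14/3,0); v=(2,3)
7. t=3 → T at (32/3,9); v=(2,-3)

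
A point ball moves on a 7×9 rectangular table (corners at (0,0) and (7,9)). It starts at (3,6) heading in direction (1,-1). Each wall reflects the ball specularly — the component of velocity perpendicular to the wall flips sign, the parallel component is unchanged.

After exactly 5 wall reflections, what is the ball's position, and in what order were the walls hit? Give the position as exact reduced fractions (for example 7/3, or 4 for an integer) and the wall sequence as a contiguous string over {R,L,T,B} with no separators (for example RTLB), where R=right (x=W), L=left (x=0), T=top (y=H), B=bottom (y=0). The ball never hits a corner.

1. t=4 → R at (7,2); v=(-1,-1)
2. t=2 → B at (5,0); v=(-1,1)
3. t=5 → L at (0,5); v=(1,1)
4. t=4 → T at (4,9); v=(1,-1)
5. t=3 → R at (7,6); v=(-1,-1)

Final position: (7,6)
Wall sequence: RBLTR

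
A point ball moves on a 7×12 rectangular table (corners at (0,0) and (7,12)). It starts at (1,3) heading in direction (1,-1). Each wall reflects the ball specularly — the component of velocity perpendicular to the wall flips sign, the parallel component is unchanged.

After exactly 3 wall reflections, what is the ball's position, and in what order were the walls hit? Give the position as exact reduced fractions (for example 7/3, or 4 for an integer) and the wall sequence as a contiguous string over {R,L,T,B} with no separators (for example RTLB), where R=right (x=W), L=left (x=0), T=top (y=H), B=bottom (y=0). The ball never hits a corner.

Final position: (0,10)
Wall sequence: BRL

1. t=3 → B at (4,0); v=(1,1)
2. t=3 → R at (7,3); v=(-1,1)
3. t=7 → L at (0,10); v=(1,1)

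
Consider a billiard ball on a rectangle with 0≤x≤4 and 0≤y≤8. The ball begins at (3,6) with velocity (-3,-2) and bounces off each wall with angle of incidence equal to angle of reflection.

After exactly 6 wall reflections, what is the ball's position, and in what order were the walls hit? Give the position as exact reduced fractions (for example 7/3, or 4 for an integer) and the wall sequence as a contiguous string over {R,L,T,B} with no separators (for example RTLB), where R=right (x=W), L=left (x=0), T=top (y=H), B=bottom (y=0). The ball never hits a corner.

1. t=1 → L at (0,4); v=(3,-2)
2. t=4/3 → R at (4,4/3); v=(-3,-2)
3. t=2/3 → B at (2,0); v=(-3,2)
4. t=2/3 → L at (0,4/3); v=(3,2)
5. t=4/3 → R at (4,4); v=(-3,2)
6. t=4/3 → L at (0,20/3); v=(3,2)

Final position: (0,20/3)
Wall sequence: LRBLRL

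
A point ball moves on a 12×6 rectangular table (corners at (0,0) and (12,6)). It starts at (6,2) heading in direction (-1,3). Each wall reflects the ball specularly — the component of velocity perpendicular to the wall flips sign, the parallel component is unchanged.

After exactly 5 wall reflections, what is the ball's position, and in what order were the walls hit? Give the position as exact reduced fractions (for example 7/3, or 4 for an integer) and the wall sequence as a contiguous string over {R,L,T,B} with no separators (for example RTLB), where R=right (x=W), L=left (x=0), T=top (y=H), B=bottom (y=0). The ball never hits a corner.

1. t=4/3 → T at (14/3,6); v=(-1,-3)
2. t=2 → B at (8/3,0); v=(-1,3)
3. t=2 → T at (2/3,6); v=(-1,-3)
4. t=2/3 → L at (0,4); v=(1,-3)
5. t=4/3 → B at (4/3,0); v=(1,3)

Final position: (4/3,0)
Wall sequence: TBTLB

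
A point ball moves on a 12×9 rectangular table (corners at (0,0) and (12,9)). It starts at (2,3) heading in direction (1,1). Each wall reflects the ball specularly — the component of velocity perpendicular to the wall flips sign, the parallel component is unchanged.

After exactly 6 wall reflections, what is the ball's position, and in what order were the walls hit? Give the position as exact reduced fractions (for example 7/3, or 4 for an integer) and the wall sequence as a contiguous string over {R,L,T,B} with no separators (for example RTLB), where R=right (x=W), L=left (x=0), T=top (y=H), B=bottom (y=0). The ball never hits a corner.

1. t=6 → T at (8,9); v=(1,-1)
2. t=4 → R at (12,5); v=(-1,-1)
3. t=5 → B at (7,0); v=(-1,1)
4. t=7 → L at (0,7); v=(1,1)
5. t=2 → T at (2,9); v=(1,-1)
6. t=9 → B at (11,0); v=(1,1)

Final position: (11,0)
Wall sequence: TRBLTB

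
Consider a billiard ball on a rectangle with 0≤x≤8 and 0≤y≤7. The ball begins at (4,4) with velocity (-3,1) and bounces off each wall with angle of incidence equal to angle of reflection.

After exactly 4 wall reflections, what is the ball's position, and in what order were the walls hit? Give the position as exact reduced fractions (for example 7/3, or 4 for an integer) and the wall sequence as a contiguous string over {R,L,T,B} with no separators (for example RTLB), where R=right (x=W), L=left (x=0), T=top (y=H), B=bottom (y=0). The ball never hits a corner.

Final position: (0,10/3)
Wall sequence: LTRL

1. t=4/3 → L at (0,16/3); v=(3,1)
2. t=5/3 → T at (5,7); v=(3,-1)
3. t=1 → R at (8,6); v=(-3,-1)
4. t=8/3 → L at (0,10/3); v=(3,-1)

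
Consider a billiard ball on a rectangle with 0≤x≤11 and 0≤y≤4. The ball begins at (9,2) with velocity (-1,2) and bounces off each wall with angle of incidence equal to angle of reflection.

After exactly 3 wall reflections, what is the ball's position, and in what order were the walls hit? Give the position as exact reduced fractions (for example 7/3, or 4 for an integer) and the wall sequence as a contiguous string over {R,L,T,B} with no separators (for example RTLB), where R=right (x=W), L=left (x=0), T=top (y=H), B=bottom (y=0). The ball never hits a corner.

Final position: (4,4)
Wall sequence: TBT

1. t=1 → T at (8,4); v=(-1,-2)
2. t=2 → B at (6,0); v=(-1,2)
3. t=2 → T at (4,4); v=(-1,-2)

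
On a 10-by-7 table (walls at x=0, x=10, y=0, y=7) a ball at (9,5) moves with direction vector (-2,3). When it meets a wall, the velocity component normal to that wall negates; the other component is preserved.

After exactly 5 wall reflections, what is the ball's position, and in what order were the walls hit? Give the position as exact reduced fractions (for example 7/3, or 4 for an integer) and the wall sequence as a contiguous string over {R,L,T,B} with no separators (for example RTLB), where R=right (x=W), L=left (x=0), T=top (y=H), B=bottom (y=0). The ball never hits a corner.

Final position: (19/3,0)
Wall sequence: TBLTB

1. t=2/3 → T at (23/3,7); v=(-2,-3)
2. t=7/3 → B at (3,0); v=(-2,3)
3. t=3/2 → L at (0,9/2); v=(2,3)
4. t=5/6 → T at (5/3,7); v=(2,-3)
5. t=7/3 → B at (19/3,0); v=(2,3)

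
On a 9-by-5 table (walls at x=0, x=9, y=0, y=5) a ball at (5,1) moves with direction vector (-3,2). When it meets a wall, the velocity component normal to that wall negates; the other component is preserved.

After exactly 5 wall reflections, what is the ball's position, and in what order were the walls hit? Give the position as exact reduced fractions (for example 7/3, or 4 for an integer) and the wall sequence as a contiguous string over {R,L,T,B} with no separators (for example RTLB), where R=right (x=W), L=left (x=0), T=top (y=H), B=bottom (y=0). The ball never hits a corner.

1. t=5/3 → L at (0,13/3); v=(3,2)
2. t=1/3 → T at (1,5); v=(3,-2)
3. t=5/2 → B at (17/2,0); v=(3,2)
4. t=1/6 → R at (9,1/3); v=(-3,2)
5. t=7/3 → T at (2,5); v=(-3,-2)

Final position: (2,5)
Wall sequence: LTBRT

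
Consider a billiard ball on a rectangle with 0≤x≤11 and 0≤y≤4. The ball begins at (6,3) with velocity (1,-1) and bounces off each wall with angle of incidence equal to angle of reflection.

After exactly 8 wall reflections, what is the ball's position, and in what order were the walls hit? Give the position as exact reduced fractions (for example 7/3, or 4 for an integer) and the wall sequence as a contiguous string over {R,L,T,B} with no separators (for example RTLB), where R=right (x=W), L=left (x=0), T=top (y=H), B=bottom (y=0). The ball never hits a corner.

1. t=3 → B at (9,0); v=(1,1)
2. t=2 → R at (11,2); v=(-1,1)
3. t=2 → T at (9,4); v=(-1,-1)
4. t=4 → B at (5,0); v=(-1,1)
5. t=4 → T at (1,4); v=(-1,-1)
6. t=1 → L at (0,3); v=(1,-1)
7. t=3 → B at (3,0); v=(1,1)
8. t=4 → T at (7,4); v=(1,-1)

Final position: (7,4)
Wall sequence: BRTBTLBT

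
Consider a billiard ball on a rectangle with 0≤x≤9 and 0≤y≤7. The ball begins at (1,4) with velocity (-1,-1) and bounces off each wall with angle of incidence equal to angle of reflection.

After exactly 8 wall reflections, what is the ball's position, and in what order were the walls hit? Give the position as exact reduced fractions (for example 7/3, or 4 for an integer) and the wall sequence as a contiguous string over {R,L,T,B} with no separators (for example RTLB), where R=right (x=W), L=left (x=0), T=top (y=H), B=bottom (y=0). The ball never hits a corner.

1. t=1 → L at (0,3); v=(1,-1)
2. t=3 → B at (3,0); v=(1,1)
3. t=6 → R at (9,6); v=(-1,1)
4. t=1 → T at (8,7); v=(-1,-1)
5. t=7 → B at (1,0); v=(-1,1)
6. t=1 → L at (0,1); v=(1,1)
7. t=6 → T at (6,7); v=(1,-1)
8. t=3 → R at (9,4); v=(-1,-1)

Final position: (9,4)
Wall sequence: LBRTBLTR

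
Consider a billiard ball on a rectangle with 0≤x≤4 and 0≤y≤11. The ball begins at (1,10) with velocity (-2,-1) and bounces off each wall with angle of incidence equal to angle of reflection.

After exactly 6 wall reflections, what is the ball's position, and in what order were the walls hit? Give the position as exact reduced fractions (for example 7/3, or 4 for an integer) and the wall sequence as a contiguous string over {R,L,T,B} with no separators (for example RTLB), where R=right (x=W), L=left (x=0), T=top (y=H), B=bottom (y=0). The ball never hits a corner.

1. t=1/2 → L at (0,19/2); v=(2,-1)
2. t=2 → R at (4,15/2); v=(-2,-1)
3. t=2 → L at (0,11/2); v=(2,-1)
4. t=2 → R at (4,7/2); v=(-2,-1)
5. t=2 → L at (0,3/2); v=(2,-1)
6. t=3/2 → B at (3,0); v=(2,1)

Final position: (3,0)
Wall sequence: LRLRLB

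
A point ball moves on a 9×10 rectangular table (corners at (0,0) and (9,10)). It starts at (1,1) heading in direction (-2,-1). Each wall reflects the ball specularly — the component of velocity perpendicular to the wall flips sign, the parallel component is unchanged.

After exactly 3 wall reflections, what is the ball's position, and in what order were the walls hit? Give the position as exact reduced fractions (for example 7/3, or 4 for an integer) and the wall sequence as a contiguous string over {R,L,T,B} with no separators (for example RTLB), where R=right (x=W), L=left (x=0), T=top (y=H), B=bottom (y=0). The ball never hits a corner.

Final position: (9,4)
Wall sequence: LBR

1. t=1/2 → L at (0,1/2); v=(2,-1)
2. t=1/2 → B at (1,0); v=(2,1)
3. t=4 → R at (9,4); v=(-2,1)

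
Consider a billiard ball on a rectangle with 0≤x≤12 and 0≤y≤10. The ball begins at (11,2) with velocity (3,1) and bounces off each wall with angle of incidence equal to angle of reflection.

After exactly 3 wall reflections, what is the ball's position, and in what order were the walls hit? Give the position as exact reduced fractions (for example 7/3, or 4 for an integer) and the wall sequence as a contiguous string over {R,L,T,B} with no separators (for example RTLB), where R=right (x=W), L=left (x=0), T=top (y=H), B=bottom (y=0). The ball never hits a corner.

Final position: (11,10)
Wall sequence: RLT

1. t=1/3 → R at (12,7/3); v=(-3,1)
2. t=4 → L at (0,19/3); v=(3,1)
3. t=11/3 → T at (11,10); v=(3,-1)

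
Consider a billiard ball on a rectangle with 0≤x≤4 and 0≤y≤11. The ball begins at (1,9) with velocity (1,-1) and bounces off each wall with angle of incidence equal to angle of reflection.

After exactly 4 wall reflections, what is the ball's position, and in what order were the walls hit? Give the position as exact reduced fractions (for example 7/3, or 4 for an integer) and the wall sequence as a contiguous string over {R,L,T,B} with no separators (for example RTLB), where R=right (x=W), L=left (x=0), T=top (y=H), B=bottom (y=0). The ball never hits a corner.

1. t=3 → R at (4,6); v=(-1,-1)
2. t=4 → L at (0,2); v=(1,-1)
3. t=2 → B at (2,0); v=(1,1)
4. t=2 → R at (4,2); v=(-1,1)

Final position: (4,2)
Wall sequence: RLBR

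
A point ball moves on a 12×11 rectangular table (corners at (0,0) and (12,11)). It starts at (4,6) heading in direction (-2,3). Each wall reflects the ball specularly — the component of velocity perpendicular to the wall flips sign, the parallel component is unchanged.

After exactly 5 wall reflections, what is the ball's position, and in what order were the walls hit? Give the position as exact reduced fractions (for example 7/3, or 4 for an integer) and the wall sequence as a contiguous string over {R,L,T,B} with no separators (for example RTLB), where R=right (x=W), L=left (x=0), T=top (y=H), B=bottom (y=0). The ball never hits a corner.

1. t=5/3 → T at (2/3,11); v=(-2,-3)
2. t=1/3 → L at (0,10); v=(2,-3)
3. t=10/3 → B at (20/3,0); v=(2,3)
4. t=8/3 → R at (12,8); v=(-2,3)
5. t=1 → T at (10,11); v=(-2,-3)

Final position: (10,11)
Wall sequence: TLBRT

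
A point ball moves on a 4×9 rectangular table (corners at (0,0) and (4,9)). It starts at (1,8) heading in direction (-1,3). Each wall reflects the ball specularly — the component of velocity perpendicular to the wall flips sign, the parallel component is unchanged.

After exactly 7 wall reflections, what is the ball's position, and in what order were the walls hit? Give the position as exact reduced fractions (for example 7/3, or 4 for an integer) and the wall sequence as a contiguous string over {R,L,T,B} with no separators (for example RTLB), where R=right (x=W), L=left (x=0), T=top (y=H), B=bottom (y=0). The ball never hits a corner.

Final position: (1/3,0)
Wall sequence: TLBRTLB

1. t=1/3 → T at (2/3,9); v=(-1,-3)
2. t=2/3 → L at (0,7); v=(1,-3)
3. t=7/3 → B at (7/3,0); v=(1,3)
4. t=5/3 → R at (4,5); v=(-1,3)
5. t=4/3 → T at (8/3,9); v=(-1,-3)
6. t=8/3 → L at (0,1); v=(1,-3)
7. t=1/3 → B at (1/3,0); v=(1,3)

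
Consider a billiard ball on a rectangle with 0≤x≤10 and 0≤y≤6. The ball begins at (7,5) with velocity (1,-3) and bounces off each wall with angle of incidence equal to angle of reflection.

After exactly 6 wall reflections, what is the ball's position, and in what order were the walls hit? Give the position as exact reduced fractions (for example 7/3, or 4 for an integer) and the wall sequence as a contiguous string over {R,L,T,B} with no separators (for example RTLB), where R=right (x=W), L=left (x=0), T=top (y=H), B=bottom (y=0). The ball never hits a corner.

Final position: (10/3,0)
Wall sequence: BRTBTB

1. t=5/3 → B at (26/3,0); v=(1,3)
2. t=4/3 → R at (10,4); v=(-1,3)
3. t=2/3 → T at (28/3,6); v=(-1,-3)
4. t=2 → B at (22/3,0); v=(-1,3)
5. t=2 → T at (16/3,6); v=(-1,-3)
6. t=2 → B at (10/3,0); v=(-1,3)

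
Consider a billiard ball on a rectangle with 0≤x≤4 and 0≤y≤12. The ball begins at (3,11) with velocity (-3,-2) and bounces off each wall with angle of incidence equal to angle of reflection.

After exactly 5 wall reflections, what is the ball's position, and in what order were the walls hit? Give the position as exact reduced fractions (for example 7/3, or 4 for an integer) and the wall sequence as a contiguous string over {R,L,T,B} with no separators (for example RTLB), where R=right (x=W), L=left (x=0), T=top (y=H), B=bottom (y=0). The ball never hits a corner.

Final position: (5/2,0)
Wall sequence: LRLRB

1. t=1 → L at (0,9); v=(3,-2)
2. t=4/3 → R at (4,19/3); v=(-3,-2)
3. t=4/3 → L at (0,11/3); v=(3,-2)
4. t=4/3 → R at (4,1); v=(-3,-2)
5. t=1/2 → B at (5/2,0); v=(-3,2)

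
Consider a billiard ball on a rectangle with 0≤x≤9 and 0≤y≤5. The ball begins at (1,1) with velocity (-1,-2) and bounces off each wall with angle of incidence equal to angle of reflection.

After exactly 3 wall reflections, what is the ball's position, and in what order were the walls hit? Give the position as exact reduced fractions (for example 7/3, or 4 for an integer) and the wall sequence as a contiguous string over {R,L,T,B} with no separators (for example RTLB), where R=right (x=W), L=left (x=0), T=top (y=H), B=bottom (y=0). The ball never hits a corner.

1. t=1/2 → B at (1/2,0); v=(-1,2)
2. t=1/2 → L at (0,1); v=(1,2)
3. t=2 → T at (2,5); v=(1,-2)

Final position: (2,5)
Wall sequence: BLT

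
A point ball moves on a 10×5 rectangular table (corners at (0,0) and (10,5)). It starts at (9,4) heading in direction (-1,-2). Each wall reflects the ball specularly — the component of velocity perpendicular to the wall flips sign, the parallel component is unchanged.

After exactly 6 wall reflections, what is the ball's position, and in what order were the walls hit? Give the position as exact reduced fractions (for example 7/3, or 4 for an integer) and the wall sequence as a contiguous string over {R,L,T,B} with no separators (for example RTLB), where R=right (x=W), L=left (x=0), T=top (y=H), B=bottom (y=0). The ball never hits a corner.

Final position: (3,0)
Wall sequence: BTBLTB

1. t=2 → B at (7,0); v=(-1,2)
2. t=5/2 → T at (9/2,5); v=(-1,-2)
3. t=5/2 → B at (2,0); v=(-1,2)
4. t=2 → L at (0,4); v=(1,2)
5. t=1/2 → T at (1/2,5); v=(1,-2)
6. t=5/2 → B at (3,0); v=(1,2)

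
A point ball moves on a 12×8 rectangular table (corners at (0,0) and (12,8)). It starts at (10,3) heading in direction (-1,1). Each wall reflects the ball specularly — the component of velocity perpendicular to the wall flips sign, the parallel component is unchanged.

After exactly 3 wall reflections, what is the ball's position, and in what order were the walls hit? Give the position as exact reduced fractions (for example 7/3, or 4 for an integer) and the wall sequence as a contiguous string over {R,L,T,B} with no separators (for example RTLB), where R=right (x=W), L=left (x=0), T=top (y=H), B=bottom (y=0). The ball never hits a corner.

Final position: (3,0)
Wall sequence: TLB

1. t=5 → T at (5,8); v=(-1,-1)
2. t=5 → L at (0,3); v=(1,-1)
3. t=3 → B at (3,0); v=(1,1)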